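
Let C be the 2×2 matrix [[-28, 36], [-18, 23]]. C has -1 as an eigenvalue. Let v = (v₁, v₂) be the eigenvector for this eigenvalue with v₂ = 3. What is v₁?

C + 1I = [[-27, 36], [-18, 24]].
Solving (C + 1I)v = 0 gives the eigenspace spanned by (4, 3).
With v₂ = 3, v = (4, 3), so v₁ = 4.

4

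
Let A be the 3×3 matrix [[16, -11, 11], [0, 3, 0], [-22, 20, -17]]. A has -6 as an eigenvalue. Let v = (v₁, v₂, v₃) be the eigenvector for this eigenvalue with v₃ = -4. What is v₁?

A + 6I = [[22, -11, 11], [0, 9, 0], [-22, 20, -11]].
Solving (A + 6I)v = 0 gives the eigenspace spanned by (2, 0, -4).
With v₃ = -4, v = (2, 0, -4), so v₁ = 2.

2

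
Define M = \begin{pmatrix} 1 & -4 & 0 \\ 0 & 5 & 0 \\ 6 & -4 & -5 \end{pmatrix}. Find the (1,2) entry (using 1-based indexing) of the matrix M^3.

-124

Characteristic polynomial: λ^3 - λ^2 - 25λ + 25 = (λ - 5)(λ - 1)(λ + 5), so the eigenvalues are -5, 1, 5.
λ=1: eigenvector (1, 0, 1).
λ=5: eigenvector (-1, 1, -1).
λ=-5: eigenvector (0, 0, 1).
P = [[1, -1, 0], [0, 1, 0], [1, -1, 1]], D = diag(1, 5, -5), P⁻¹ = [[1, 1, 0], [0, 1, 0], [-1, 0, 1]].
M³ = P·diag(1, 125, -125)·P⁻¹ = [[1, -124, 0], [0, 125, 0], [126, -124, -125]].
The requested entry is -124.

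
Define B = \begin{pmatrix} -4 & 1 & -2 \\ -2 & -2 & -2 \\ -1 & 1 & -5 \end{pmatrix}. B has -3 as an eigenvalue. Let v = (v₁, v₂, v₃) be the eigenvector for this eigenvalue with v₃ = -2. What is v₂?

-4

B + 3I = [[-1, 1, -2], [-2, 1, -2], [-1, 1, -2]].
Solving (B + 3I)v = 0 gives the eigenspace spanned by (0, -4, -2).
With v₃ = -2, v = (0, -4, -2), so v₂ = -4.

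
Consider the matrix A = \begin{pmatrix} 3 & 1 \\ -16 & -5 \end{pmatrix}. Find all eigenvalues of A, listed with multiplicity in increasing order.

-1, -1

Characteristic polynomial: p(μ) = μ^2 + 2μ + 1 = (μ + 1)^2.
Roots (with multiplicity): -1, -1.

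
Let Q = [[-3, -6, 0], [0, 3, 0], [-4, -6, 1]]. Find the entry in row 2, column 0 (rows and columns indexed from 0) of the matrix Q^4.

80

Characteristic polynomial: μ^3 - μ^2 - 9μ + 9 = (μ - 3)(μ - 1)(μ + 3), so the eigenvalues are -3, 1, 3.
μ=-3: eigenvector (1, 0, 1).
μ=3: eigenvector (-1, 1, -1).
μ=1: eigenvector (0, 0, 1).
P = [[1, -1, 0], [0, 1, 0], [1, -1, 1]], D = diag(-3, 3, 1), P⁻¹ = [[1, 1, 0], [0, 1, 0], [-1, 0, 1]].
Q⁴ = P·diag(81, 81, 1)·P⁻¹ = [[81, 0, 0], [0, 81, 0], [80, 0, 1]].
The requested entry is 80.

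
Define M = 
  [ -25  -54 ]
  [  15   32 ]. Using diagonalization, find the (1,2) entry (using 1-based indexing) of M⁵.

-55674

Characteristic polynomial: t^2 - 7t + 10 = (t - 5)(t - 2), so the eigenvalues are 2, 5.
t=2: eigenvector (-2, 1).
t=5: eigenvector (-9, 5).
P = [[-2, -9], [1, 5]], D = diag(2, 5), P⁻¹ = [[-5, -9], [1, 2]].
M⁵ = P·diag(32, 3125)·P⁻¹ = [[-27805, -55674], [15465, 30962]].
The requested entry is -55674.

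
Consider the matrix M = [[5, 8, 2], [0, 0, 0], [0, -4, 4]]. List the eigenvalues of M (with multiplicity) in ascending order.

Characteristic polynomial: p(λ) = λ^3 - 9λ^2 + 20λ = λ(λ - 5)(λ - 4).
Roots (with multiplicity): 0, 4, 5.

0, 4, 5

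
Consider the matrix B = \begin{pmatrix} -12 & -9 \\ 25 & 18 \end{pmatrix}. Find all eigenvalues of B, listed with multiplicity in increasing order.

Characteristic polynomial: p(μ) = μ^2 - 6μ + 9 = (μ - 3)^2.
Roots (with multiplicity): 3, 3.

3, 3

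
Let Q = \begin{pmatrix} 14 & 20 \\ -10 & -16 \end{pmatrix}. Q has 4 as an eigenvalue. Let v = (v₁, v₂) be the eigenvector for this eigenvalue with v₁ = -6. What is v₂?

3

Q − 4I = [[10, 20], [-10, -20]].
Solving (Q − 4I)v = 0 gives the eigenspace spanned by (-6, 3).
With v₁ = -6, v = (-6, 3), so v₂ = 3.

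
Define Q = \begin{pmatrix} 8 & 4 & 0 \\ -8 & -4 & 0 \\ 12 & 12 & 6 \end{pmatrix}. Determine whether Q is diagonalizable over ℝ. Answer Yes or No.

Yes

Characteristic polynomial: p(μ) = μ^3 - 10μ^2 + 24μ = μ(μ - 6)(μ - 4).
All 3 eigenvalues are distinct, so Q is diagonalizable.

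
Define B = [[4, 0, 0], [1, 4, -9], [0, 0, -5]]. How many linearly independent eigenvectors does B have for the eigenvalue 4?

B − 4I = [[0, 0, 0], [1, 0, -9], [0, 0, -9]].
This matrix has rank 2, so its null space has dimension 3 − 2 = 1.

1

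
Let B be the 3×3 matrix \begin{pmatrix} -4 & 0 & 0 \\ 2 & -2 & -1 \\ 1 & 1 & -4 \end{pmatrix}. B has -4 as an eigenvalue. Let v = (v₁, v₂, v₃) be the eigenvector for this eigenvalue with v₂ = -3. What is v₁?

3

B + 4I = [[0, 0, 0], [2, 2, -1], [1, 1, 0]].
Solving (B + 4I)v = 0 gives the eigenspace spanned by (3, -3, 0).
With v₂ = -3, v = (3, -3, 0), so v₁ = 3.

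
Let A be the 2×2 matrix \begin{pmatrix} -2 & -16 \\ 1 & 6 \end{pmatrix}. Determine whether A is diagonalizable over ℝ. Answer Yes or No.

Characteristic polynomial: p(λ) = λ^2 - 4λ + 4 = (λ - 2)^2.
λ = 2 has algebraic multiplicity 2; rank(A − 2I) = 1, so geometric multiplicity = 1.
Geometric multiplicity < algebraic multiplicity, so A is not diagonalizable.

No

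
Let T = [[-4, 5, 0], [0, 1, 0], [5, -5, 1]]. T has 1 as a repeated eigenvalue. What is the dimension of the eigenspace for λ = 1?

T − 1I = [[-5, 5, 0], [0, 0, 0], [5, -5, 0]].
This matrix has rank 1, so its null space has dimension 3 − 1 = 2.

2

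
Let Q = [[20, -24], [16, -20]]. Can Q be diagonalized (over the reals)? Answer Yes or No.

Characteristic polynomial: p(s) = s^2 - 16 = (s - 4)(s + 4).
All 2 eigenvalues are distinct, so Q is diagonalizable.

Yes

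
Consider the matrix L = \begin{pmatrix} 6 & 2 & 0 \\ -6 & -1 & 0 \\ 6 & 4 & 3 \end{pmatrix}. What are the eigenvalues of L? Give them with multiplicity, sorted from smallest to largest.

Characteristic polynomial: p(r) = r^3 - 8r^2 + 21r - 18 = (r - 3)^2(r - 2).
Roots (with multiplicity): 2, 3, 3.

2, 3, 3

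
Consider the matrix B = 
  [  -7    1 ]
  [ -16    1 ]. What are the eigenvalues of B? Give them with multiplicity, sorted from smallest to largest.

-3, -3

Characteristic polynomial: p(μ) = μ^2 + 6μ + 9 = (μ + 3)^2.
Roots (with multiplicity): -3, -3.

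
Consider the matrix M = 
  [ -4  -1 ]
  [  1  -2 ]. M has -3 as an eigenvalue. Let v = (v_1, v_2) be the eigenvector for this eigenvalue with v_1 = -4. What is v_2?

M + 3I = [[-1, -1], [1, 1]].
Solving (M + 3I)v = 0 gives the eigenspace spanned by (-4, 4).
With v_1 = -4, v = (-4, 4), so v_2 = 4.

4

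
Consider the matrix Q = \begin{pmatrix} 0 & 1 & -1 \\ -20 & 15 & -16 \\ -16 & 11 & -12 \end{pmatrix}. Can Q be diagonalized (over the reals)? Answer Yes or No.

No

Characteristic polynomial: p(t) = t^3 - 3t^2 + 4 = (t - 2)^2(t + 1).
t = 2 has algebraic multiplicity 2; rank(Q − 2I) = 2, so geometric multiplicity = 1.
Geometric multiplicity < algebraic multiplicity, so Q is not diagonalizable.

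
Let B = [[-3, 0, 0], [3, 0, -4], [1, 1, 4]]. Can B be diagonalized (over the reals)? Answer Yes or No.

Characteristic polynomial: p(μ) = μ^3 - μ^2 - 8μ + 12 = (μ - 2)^2(μ + 3).
μ = 2 has algebraic multiplicity 2; rank(B − 2I) = 2, so geometric multiplicity = 1.
Geometric multiplicity < algebraic multiplicity, so B is not diagonalizable.

No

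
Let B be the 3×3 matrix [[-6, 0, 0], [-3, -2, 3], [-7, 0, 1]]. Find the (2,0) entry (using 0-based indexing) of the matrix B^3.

Characteristic polynomial: t^3 + 7t^2 + 4t - 12 = (t - 1)(t + 2)(t + 6), so the eigenvalues are -6, -2, 1.
t=-6: eigenvector (1, 0, 1).
t=1: eigenvector (0, 1, 1).
t=-2: eigenvector (0, 1, 0).
P = [[1, 0, 0], [0, 1, 1], [1, 1, 0]], D = diag(-6, 1, -2), P⁻¹ = [[1, 0, 0], [-1, 0, 1], [1, 1, -1]].
B³ = P·diag(-216, 1, -8)·P⁻¹ = [[-216, 0, 0], [-9, -8, 9], [-217, 0, 1]].
The requested entry is -217.

-217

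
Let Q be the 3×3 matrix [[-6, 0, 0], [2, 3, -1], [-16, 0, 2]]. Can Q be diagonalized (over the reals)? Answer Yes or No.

Characteristic polynomial: p(r) = r^3 + r^2 - 24r + 36 = (r - 3)(r - 2)(r + 6).
All 3 eigenvalues are distinct, so Q is diagonalizable.

Yes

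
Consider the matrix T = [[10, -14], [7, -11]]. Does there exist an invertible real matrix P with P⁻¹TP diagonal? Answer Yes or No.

Yes

Characteristic polynomial: p(λ) = λ^2 + λ - 12 = (λ - 3)(λ + 4).
All 2 eigenvalues are distinct, so T is diagonalizable.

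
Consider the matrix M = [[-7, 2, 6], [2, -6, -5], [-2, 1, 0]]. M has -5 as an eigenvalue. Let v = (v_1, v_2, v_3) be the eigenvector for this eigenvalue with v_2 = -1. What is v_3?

M + 5I = [[-2, 2, 6], [2, -1, -5], [-2, 1, 5]].
Solving (M + 5I)v = 0 gives the eigenspace spanned by (2, -1, 1).
With v_2 = -1, v = (2, -1, 1), so v_3 = 1.

1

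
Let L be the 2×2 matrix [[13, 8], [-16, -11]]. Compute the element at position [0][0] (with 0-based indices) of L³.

277

Characteristic polynomial: λ^2 - 2λ - 15 = (λ - 5)(λ + 3), so the eigenvalues are -3, 5.
λ=5: eigenvector (1, -1).
λ=-3: eigenvector (-1, 2).
P = [[1, -1], [-1, 2]], D = diag(5, -3), P⁻¹ = [[2, 1], [1, 1]].
L³ = P·diag(125, -27)·P⁻¹ = [[277, 152], [-304, -179]].
The requested entry is 277.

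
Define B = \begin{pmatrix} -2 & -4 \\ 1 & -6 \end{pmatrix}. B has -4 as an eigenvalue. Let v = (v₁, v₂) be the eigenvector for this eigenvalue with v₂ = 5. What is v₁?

B + 4I = [[2, -4], [1, -2]].
Solving (B + 4I)v = 0 gives the eigenspace spanned by (10, 5).
With v₂ = 5, v = (10, 5), so v₁ = 10.

10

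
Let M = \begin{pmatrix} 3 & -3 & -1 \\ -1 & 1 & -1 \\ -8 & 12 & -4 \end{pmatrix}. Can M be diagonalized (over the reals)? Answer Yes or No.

No

Characteristic polynomial: p(μ) = μ^3 - 12μ - 16 = (μ - 4)(μ + 2)^2.
μ = -2 has algebraic multiplicity 2; rank(M + 2I) = 2, so geometric multiplicity = 1.
Geometric multiplicity < algebraic multiplicity, so M is not diagonalizable.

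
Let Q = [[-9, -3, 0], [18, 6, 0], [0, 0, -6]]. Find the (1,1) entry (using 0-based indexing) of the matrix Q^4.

-162

Characteristic polynomial: μ^3 + 9μ^2 + 18μ = μ(μ + 3)(μ + 6), so the eigenvalues are -6, -3, 0.
μ=-6: eigenvector (0, 0, 1).
μ=0: eigenvector (-1, 3, 0).
μ=-3: eigenvector (1, -2, 0).
P = [[0, -1, 1], [0, 3, -2], [1, 0, 0]], D = diag(-6, 0, -3), P⁻¹ = [[0, 0, 1], [2, 1, 0], [3, 1, 0]].
Q⁴ = P·diag(1296, 0, 81)·P⁻¹ = [[243, 81, 0], [-486, -162, 0], [0, 0, 1296]].
The requested entry is -162.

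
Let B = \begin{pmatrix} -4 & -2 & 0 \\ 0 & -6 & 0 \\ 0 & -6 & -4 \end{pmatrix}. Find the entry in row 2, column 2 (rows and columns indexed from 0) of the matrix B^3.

Characteristic polynomial: μ^3 + 14μ^2 + 64μ + 96 = (μ + 4)^2(μ + 6), so the eigenvalues are -6, -4, -4.
μ=-4: eigenvector (1, 0, 0).
μ=-6: eigenvector (1, 1, 3).
μ=-4: eigenvector (0, 0, 1).
P = [[1, 1, 0], [0, 1, 0], [0, 3, 1]], D = diag(-4, -6, -4), P⁻¹ = [[1, -1, 0], [0, 1, 0], [0, -3, 1]].
B³ = P·diag(-64, -216, -64)·P⁻¹ = [[-64, -152, 0], [0, -216, 0], [0, -456, -64]].
The requested entry is -64.

-64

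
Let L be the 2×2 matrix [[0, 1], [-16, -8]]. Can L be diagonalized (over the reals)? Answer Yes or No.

Characteristic polynomial: p(μ) = μ^2 + 8μ + 16 = (μ + 4)^2.
μ = -4 has algebraic multiplicity 2; rank(L + 4I) = 1, so geometric multiplicity = 1.
Geometric multiplicity < algebraic multiplicity, so L is not diagonalizable.

No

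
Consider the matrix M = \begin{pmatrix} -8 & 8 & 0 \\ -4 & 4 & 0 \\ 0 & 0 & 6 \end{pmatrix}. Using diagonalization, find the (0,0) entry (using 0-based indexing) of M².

32

Characteristic polynomial: s^3 - 2s^2 - 24s = s(s - 6)(s + 4), so the eigenvalues are -4, 0, 6.
s=-4: eigenvector (2, 1, 0).
s=6: eigenvector (0, 0, 1).
s=0: eigenvector (1, 1, 0).
P = [[2, 0, 1], [1, 0, 1], [0, 1, 0]], D = diag(-4, 6, 0), P⁻¹ = [[1, -1, 0], [0, 0, 1], [-1, 2, 0]].
M² = P·diag(16, 36, 0)·P⁻¹ = [[32, -32, 0], [16, -16, 0], [0, 0, 36]].
The requested entry is 32.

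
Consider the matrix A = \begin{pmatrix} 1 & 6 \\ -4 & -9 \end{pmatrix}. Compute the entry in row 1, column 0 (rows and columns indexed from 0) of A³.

-196

Characteristic polynomial: μ^2 + 8μ + 15 = (μ + 3)(μ + 5), so the eigenvalues are -5, -3.
μ=-3: eigenvector (3, -2).
μ=-5: eigenvector (-1, 1).
P = [[3, -1], [-2, 1]], D = diag(-3, -5), P⁻¹ = [[1, 1], [2, 3]].
A³ = P·diag(-27, -125)·P⁻¹ = [[169, 294], [-196, -321]].
The requested entry is -196.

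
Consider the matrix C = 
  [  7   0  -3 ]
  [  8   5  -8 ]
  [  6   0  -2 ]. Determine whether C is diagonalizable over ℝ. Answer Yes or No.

Yes

Characteristic polynomial: p(r) = r^3 - 10r^2 + 29r - 20 = (r - 5)(r - 4)(r - 1).
All 3 eigenvalues are distinct, so C is diagonalizable.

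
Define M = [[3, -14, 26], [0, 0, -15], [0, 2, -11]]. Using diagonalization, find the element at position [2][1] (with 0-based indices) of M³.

182

Characteristic polynomial: t^3 + 8t^2 - 3t - 90 = (t - 3)(t + 5)(t + 6), so the eigenvalues are -6, -5, 3.
t=3: eigenvector (1, 0, 0).
t=-6: eigenvector (2, 5, 2).
t=-5: eigenvector (2, 3, 1).
P = [[1, 2, 2], [0, 5, 3], [0, 2, 1]], D = diag(3, -6, -5), P⁻¹ = [[1, -2, 4], [0, -1, 3], [0, 2, -5]].
M³ = P·diag(27, -216, -125)·P⁻¹ = [[27, -122, 62], [0, 330, -1365], [0, 182, -671]].
The requested entry is 182.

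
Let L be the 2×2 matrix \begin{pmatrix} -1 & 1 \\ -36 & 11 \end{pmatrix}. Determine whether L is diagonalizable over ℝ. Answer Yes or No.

No

Characteristic polynomial: p(t) = t^2 - 10t + 25 = (t - 5)^2.
t = 5 has algebraic multiplicity 2; rank(L − 5I) = 1, so geometric multiplicity = 1.
Geometric multiplicity < algebraic multiplicity, so L is not diagonalizable.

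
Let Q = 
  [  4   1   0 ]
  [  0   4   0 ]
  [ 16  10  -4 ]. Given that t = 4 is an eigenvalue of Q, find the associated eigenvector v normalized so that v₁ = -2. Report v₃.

Q − 4I = [[0, 1, 0], [0, 0, 0], [16, 10, -8]].
Solving (Q − 4I)v = 0 gives the eigenspace spanned by (-2, 0, -4).
With v₁ = -2, v = (-2, 0, -4), so v₃ = -4.

-4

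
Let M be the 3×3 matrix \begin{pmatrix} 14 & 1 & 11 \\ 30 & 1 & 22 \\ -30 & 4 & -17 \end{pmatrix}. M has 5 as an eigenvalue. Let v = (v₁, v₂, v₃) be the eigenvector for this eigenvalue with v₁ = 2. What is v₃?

-2

M − 5I = [[9, 1, 11], [30, -4, 22], [-30, 4, -22]].
Solving (M − 5I)v = 0 gives the eigenspace spanned by (2, 4, -2).
With v₁ = 2, v = (2, 4, -2), so v₃ = -2.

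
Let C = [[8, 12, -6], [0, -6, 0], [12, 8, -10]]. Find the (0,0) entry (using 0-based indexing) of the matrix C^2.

-8

Characteristic polynomial: μ^3 + 8μ^2 + 4μ - 48 = (μ - 2)(μ + 4)(μ + 6), so the eigenvalues are -6, -4, 2.
μ=-4: eigenvector (1, 0, 2).
μ=2: eigenvector (-1, 0, -1).
μ=-6: eigenvector (0, 1, 2).
P = [[1, -1, 0], [0, 0, 1], [2, -1, 2]], D = diag(-4, 2, -6), P⁻¹ = [[-1, -2, 1], [-2, -2, 1], [0, 1, 0]].
C² = P·diag(16, 4, 36)·P⁻¹ = [[-8, -24, 12], [0, 36, 0], [-24, 16, 28]].
The requested entry is -8.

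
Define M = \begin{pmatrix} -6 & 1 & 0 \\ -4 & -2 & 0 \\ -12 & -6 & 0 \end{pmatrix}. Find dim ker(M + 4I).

1

M + 4I = [[-2, 1, 0], [-4, 2, 0], [-12, -6, 4]].
This matrix has rank 2, so its null space has dimension 3 − 2 = 1.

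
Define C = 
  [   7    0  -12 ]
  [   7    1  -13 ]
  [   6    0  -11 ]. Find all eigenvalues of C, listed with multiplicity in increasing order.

Characteristic polynomial: p(λ) = λ^3 + 3λ^2 - 9λ + 5 = (λ - 1)^2(λ + 5).
Roots (with multiplicity): -5, 1, 1.

-5, 1, 1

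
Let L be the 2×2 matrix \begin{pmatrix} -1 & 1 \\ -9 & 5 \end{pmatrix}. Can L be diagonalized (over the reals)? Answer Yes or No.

Characteristic polynomial: p(r) = r^2 - 4r + 4 = (r - 2)^2.
r = 2 has algebraic multiplicity 2; rank(L − 2I) = 1, so geometric multiplicity = 1.
Geometric multiplicity < algebraic multiplicity, so L is not diagonalizable.

No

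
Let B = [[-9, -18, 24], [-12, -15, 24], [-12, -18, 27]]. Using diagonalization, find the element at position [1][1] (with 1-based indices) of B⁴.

81

Characteristic polynomial: r^3 - 3r^2 - 9r + 27 = (r - 3)^2(r + 3), so the eigenvalues are -3, 3, 3.
r=3: eigenvector (3, -2, 0).
r=3: eigenvector (2, 0, 1).
r=-3: eigenvector (1, 1, 1).
P = [[3, 2, 1], [-2, 0, 1], [0, 1, 1]], D = diag(3, 3, -3), P⁻¹ = [[1, 1, -2], [-2, -3, 5], [2, 3, -4]].
B⁴ = P·diag(81, 81, 81)·P⁻¹ = [[81, 0, 0], [0, 81, 0], [0, 0, 81]].
The requested entry is 81.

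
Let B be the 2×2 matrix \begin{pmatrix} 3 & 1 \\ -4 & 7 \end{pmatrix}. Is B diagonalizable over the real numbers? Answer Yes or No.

No

Characteristic polynomial: p(r) = r^2 - 10r + 25 = (r - 5)^2.
r = 5 has algebraic multiplicity 2; rank(B − 5I) = 1, so geometric multiplicity = 1.
Geometric multiplicity < algebraic multiplicity, so B is not diagonalizable.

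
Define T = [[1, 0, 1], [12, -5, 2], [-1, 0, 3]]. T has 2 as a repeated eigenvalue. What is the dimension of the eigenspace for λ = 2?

1

T − 2I = [[-1, 0, 1], [12, -7, 2], [-1, 0, 1]].
This matrix has rank 2, so its null space has dimension 3 − 2 = 1.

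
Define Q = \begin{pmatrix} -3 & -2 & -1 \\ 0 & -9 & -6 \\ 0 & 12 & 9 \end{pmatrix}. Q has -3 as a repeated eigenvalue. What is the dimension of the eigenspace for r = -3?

Q + 3I = [[0, -2, -1], [0, -6, -6], [0, 12, 12]].
This matrix has rank 2, so its null space has dimension 3 − 2 = 1.

1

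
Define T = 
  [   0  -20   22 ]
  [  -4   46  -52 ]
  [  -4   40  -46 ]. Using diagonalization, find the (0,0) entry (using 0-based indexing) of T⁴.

-224

Characteristic polynomial: r^3 - 28r - 48 = (r - 6)(r + 2)(r + 4), so the eigenvalues are -4, -2, 6.
r=6: eigenvector (-2, 5, 4).
r=-4: eigenvector (-1, 2, 2).
r=-2: eigenvector (-1, 1, 1).
P = [[-2, -1, -1], [5, 2, 1], [4, 2, 1]], D = diag(6, -4, -2), P⁻¹ = [[0, 1, -1], [1, -2, 3], [-2, 0, -1]].
T⁴ = P·diag(1296, 256, 16)·P⁻¹ = [[-224, -2080, 1840], [480, 5456, -4960], [480, 4160, -3664]].
The requested entry is -224.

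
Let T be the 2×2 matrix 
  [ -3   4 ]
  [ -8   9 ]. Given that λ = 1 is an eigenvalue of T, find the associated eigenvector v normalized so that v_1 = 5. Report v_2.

T − 1I = [[-4, 4], [-8, 8]].
Solving (T − 1I)v = 0 gives the eigenspace spanned by (5, 5).
With v_1 = 5, v = (5, 5), so v_2 = 5.

5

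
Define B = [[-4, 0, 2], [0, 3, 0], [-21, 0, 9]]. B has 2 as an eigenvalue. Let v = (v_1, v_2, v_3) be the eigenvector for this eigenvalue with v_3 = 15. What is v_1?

5

B − 2I = [[-6, 0, 2], [0, 1, 0], [-21, 0, 7]].
Solving (B − 2I)v = 0 gives the eigenspace spanned by (5, 0, 15).
With v_3 = 15, v = (5, 0, 15), so v_1 = 5.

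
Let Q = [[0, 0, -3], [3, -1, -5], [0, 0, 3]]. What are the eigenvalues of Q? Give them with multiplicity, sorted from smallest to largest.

-1, 0, 3

Characteristic polynomial: p(μ) = μ^3 - 2μ^2 - 3μ = μ(μ - 3)(μ + 1).
Roots (with multiplicity): -1, 0, 3.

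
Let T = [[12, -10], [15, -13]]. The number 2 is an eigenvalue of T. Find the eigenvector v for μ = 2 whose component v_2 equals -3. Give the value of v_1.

-3

T − 2I = [[10, -10], [15, -15]].
Solving (T − 2I)v = 0 gives the eigenspace spanned by (-3, -3).
With v_2 = -3, v = (-3, -3), so v_1 = -3.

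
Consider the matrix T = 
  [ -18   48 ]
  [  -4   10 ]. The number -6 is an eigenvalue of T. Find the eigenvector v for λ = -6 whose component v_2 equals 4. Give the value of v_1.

16

T + 6I = [[-12, 48], [-4, 16]].
Solving (T + 6I)v = 0 gives the eigenspace spanned by (16, 4).
With v_2 = 4, v = (16, 4), so v_1 = 16.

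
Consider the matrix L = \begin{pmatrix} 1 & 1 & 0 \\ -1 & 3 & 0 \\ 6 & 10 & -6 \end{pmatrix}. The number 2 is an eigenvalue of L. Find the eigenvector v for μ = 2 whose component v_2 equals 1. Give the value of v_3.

2

L − 2I = [[-1, 1, 0], [-1, 1, 0], [6, 10, -8]].
Solving (L − 2I)v = 0 gives the eigenspace spanned by (1, 1, 2).
With v_2 = 1, v = (1, 1, 2), so v_3 = 2.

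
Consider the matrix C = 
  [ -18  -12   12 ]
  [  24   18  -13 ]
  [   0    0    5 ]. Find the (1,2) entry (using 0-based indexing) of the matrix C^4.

-671

Characteristic polynomial: t^3 - 5t^2 - 36t + 180 = (t - 6)(t - 5)(t + 6), so the eigenvalues are -6, 5, 6.
t=6: eigenvector (-1, 2, 0).
t=5: eigenvector (0, 1, 1).
t=-6: eigenvector (-1, 1, 0).
P = [[-1, 0, -1], [2, 1, 1], [0, 1, 0]], D = diag(6, 5, -6), P⁻¹ = [[1, 1, -1], [0, 0, 1], [-2, -1, 1]].
C⁴ = P·diag(1296, 625, 1296)·P⁻¹ = [[1296, 0, 0], [0, 1296, -671], [0, 0, 625]].
The requested entry is -671.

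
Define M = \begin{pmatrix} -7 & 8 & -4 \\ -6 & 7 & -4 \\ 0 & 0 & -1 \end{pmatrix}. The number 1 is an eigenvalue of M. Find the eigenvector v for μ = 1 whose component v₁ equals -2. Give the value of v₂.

M − 1I = [[-8, 8, -4], [-6, 6, -4], [0, 0, -2]].
Solving (M − 1I)v = 0 gives the eigenspace spanned by (-2, -2, 0).
With v₁ = -2, v = (-2, -2, 0), so v₂ = -2.

-2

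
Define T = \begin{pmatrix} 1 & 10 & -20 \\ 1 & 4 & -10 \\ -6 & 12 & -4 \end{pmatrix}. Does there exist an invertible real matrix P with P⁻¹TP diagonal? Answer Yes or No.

Yes

Characteristic polynomial: p(s) = s^3 - s^2 - 26s - 24 = (s - 6)(s + 1)(s + 4).
All 3 eigenvalues are distinct, so T is diagonalizable.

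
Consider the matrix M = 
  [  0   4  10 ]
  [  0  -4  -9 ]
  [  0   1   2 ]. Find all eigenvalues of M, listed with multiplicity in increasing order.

-1, -1, 0

Characteristic polynomial: p(s) = s^3 + 2s^2 + s = s(s + 1)^2.
Roots (with multiplicity): -1, -1, 0.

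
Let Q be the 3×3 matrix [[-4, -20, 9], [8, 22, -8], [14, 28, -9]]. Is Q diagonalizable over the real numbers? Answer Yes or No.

Yes

Characteristic polynomial: p(r) = r^3 - 9r^2 + 8r + 60 = (r - 6)(r - 5)(r + 2).
All 3 eigenvalues are distinct, so Q is diagonalizable.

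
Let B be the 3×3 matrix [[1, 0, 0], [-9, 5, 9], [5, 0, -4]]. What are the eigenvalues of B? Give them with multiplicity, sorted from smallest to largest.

Characteristic polynomial: p(r) = r^3 - 2r^2 - 19r + 20 = (r - 5)(r - 1)(r + 4).
Roots (with multiplicity): -4, 1, 5.

-4, 1, 5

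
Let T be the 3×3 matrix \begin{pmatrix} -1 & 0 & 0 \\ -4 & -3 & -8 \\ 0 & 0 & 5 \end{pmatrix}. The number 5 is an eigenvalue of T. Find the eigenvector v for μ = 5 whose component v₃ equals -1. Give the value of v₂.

T − 5I = [[-6, 0, 0], [-4, -8, -8], [0, 0, 0]].
Solving (T − 5I)v = 0 gives the eigenspace spanned by (0, 1, -1).
With v₃ = -1, v = (0, 1, -1), so v₂ = 1.

1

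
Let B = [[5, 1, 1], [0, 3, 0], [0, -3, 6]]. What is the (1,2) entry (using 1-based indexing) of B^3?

7

Characteristic polynomial: s^3 - 14s^2 + 63s - 90 = (s - 6)(s - 5)(s - 3), so the eigenvalues are 3, 5, 6.
s=5: eigenvector (1, 0, 0).
s=3: eigenvector (-1, 1, 1).
s=6: eigenvector (1, 0, 1).
P = [[1, -1, 1], [0, 1, 0], [0, 1, 1]], D = diag(5, 3, 6), P⁻¹ = [[1, 2, -1], [0, 1, 0], [0, -1, 1]].
B³ = P·diag(125, 27, 216)·P⁻¹ = [[125, 7, 91], [0, 27, 0], [0, -189, 216]].
The requested entry is 7.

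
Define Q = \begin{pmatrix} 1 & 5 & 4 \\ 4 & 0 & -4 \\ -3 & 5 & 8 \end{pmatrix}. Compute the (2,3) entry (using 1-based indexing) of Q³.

-64

Characteristic polynomial: r^3 - 9r^2 + 20r = r(r - 5)(r - 4), so the eigenvalues are 0, 4, 5.
r=5: eigenvector (1, 0, 1).
r=0: eigenvector (-1, 1, -1).
r=4: eigenvector (1, -1, 2).
P = [[1, -1, 1], [0, 1, -1], [1, -1, 2]], D = diag(5, 0, 4), P⁻¹ = [[1, 1, 0], [-1, 1, 1], [-1, 0, 1]].
Q³ = P·diag(125, 0, 64)·P⁻¹ = [[61, 125, 64], [64, 0, -64], [-3, 125, 128]].
The requested entry is -64.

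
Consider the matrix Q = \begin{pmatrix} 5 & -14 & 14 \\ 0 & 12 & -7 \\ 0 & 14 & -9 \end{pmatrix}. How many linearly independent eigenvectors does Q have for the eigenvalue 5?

Q − 5I = [[0, -14, 14], [0, 7, -7], [0, 14, -14]].
This matrix has rank 1, so its null space has dimension 3 − 1 = 2.

2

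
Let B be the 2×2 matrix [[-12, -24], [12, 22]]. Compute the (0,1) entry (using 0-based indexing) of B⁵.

Characteristic polynomial: λ^2 - 10λ + 24 = (λ - 6)(λ - 4), so the eigenvalues are 4, 6.
λ=6: eigenvector (4, -3).
λ=4: eigenvector (3, -2).
P = [[4, 3], [-3, -2]], D = diag(6, 4), P⁻¹ = [[-2, -3], [3, 4]].
B⁵ = P·diag(7776, 1024)·P⁻¹ = [[-52992, -81024], [40512, 61792]].
The requested entry is -81024.

-81024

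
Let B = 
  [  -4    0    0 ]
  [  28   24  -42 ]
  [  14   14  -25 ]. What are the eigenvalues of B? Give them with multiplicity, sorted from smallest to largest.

-4, -4, 3

Characteristic polynomial: p(r) = r^3 + 5r^2 - 8r - 48 = (r - 3)(r + 4)^2.
Roots (with multiplicity): -4, -4, 3.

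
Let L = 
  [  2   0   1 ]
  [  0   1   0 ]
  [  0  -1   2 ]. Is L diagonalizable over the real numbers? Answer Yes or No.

Characteristic polynomial: p(λ) = λ^3 - 5λ^2 + 8λ - 4 = (λ - 2)^2(λ - 1).
λ = 2 has algebraic multiplicity 2; rank(L − 2I) = 2, so geometric multiplicity = 1.
Geometric multiplicity < algebraic multiplicity, so L is not diagonalizable.

No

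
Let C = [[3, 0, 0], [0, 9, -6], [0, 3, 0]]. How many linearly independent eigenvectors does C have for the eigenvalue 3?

2

C − 3I = [[0, 0, 0], [0, 6, -6], [0, 3, -3]].
This matrix has rank 1, so its null space has dimension 3 − 1 = 2.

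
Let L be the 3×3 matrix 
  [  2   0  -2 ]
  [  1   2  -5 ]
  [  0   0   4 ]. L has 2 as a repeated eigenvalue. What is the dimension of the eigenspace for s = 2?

L − 2I = [[0, 0, -2], [1, 0, -5], [0, 0, 2]].
This matrix has rank 2, so its null space has dimension 3 − 2 = 1.

1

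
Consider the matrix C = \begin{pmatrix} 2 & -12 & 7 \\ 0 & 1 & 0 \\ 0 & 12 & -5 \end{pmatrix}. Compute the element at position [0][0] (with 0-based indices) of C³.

8

Characteristic polynomial: s^3 + 2s^2 - 13s + 10 = (s - 2)(s - 1)(s + 5), so the eigenvalues are -5, 1, 2.
s=2: eigenvector (1, 0, 0).
s=1: eigenvector (-2, 1, 2).
s=-5: eigenvector (-1, 0, 1).
P = [[1, -2, -1], [0, 1, 0], [0, 2, 1]], D = diag(2, 1, -5), P⁻¹ = [[1, 0, 1], [0, 1, 0], [0, -2, 1]].
C³ = P·diag(8, 1, -125)·P⁻¹ = [[8, -252, 133], [0, 1, 0], [0, 252, -125]].
The requested entry is 8.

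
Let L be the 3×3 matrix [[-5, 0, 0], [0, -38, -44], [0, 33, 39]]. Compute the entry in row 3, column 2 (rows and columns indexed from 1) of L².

33

Characteristic polynomial: s^3 + 4s^2 - 35s - 150 = (s - 6)(s + 5)^2, so the eigenvalues are -5, -5, 6.
s=-5: eigenvector (-2, 4, -3).
s=-5: eigenvector (1, 0, 0).
s=6: eigenvector (0, -1, 1).
P = [[-2, 1, 0], [4, 0, -1], [-3, 0, 1]], D = diag(-5, -5, 6), P⁻¹ = [[0, 1, 1], [1, 2, 2], [0, 3, 4]].
L² = P·diag(25, 25, 36)·P⁻¹ = [[25, 0, 0], [0, -8, -44], [0, 33, 69]].
The requested entry is 33.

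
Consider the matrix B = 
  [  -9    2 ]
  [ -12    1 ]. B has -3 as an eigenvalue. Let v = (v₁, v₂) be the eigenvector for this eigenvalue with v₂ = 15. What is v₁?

5

B + 3I = [[-6, 2], [-12, 4]].
Solving (B + 3I)v = 0 gives the eigenspace spanned by (5, 15).
With v₂ = 15, v = (5, 15), so v₁ = 5.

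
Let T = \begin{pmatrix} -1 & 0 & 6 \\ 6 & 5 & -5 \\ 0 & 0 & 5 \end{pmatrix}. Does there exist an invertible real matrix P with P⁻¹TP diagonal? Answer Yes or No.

No

Characteristic polynomial: p(s) = s^3 - 9s^2 + 15s + 25 = (s - 5)^2(s + 1).
s = 5 has algebraic multiplicity 2; rank(T − 5I) = 2, so geometric multiplicity = 1.
Geometric multiplicity < algebraic multiplicity, so T is not diagonalizable.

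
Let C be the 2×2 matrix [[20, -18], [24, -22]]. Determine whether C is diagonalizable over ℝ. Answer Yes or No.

Yes

Characteristic polynomial: p(s) = s^2 + 2s - 8 = (s - 2)(s + 4).
All 2 eigenvalues are distinct, so C is diagonalizable.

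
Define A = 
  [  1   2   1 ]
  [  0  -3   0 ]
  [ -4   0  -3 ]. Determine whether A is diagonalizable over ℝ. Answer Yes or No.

No

Characteristic polynomial: p(μ) = μ^3 + 5μ^2 + 7μ + 3 = (μ + 1)^2(μ + 3).
μ = -1 has algebraic multiplicity 2; rank(A + 1I) = 2, so geometric multiplicity = 1.
Geometric multiplicity < algebraic multiplicity, so A is not diagonalizable.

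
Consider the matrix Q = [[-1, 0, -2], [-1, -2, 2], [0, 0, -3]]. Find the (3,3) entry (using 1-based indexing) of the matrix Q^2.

9

Characteristic polynomial: λ^3 + 6λ^2 + 11λ + 6 = (λ + 1)(λ + 2)(λ + 3), so the eigenvalues are -3, -2, -1.
λ=-1: eigenvector (1, -1, 0).
λ=-2: eigenvector (0, 1, 0).
λ=-3: eigenvector (1, -1, 1).
P = [[1, 0, 1], [-1, 1, -1], [0, 0, 1]], D = diag(-1, -2, -3), P⁻¹ = [[1, 0, -1], [1, 1, 0], [0, 0, 1]].
Q² = P·diag(1, 4, 9)·P⁻¹ = [[1, 0, 8], [3, 4, -8], [0, 0, 9]].
The requested entry is 9.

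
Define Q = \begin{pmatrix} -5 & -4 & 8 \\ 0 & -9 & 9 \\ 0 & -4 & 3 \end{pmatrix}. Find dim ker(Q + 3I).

Q + 3I = [[-2, -4, 8], [0, -6, 9], [0, -4, 6]].
This matrix has rank 2, so its null space has dimension 3 − 2 = 1.

1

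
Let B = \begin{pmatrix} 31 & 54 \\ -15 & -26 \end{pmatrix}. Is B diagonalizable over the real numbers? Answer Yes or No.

Yes

Characteristic polynomial: p(t) = t^2 - 5t + 4 = (t - 4)(t - 1).
All 2 eigenvalues are distinct, so B is diagonalizable.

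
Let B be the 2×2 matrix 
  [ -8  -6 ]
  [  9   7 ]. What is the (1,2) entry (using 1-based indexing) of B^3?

Characteristic polynomial: r^2 + r - 2 = (r - 1)(r + 2), so the eigenvalues are -2, 1.
r=-2: eigenvector (-1, 1).
r=1: eigenvector (-2, 3).
P = [[-1, -2], [1, 3]], D = diag(-2, 1), P⁻¹ = [[-3, -2], [1, 1]].
B³ = P·diag(-8, 1)·P⁻¹ = [[-26, -18], [27, 19]].
The requested entry is -18.

-18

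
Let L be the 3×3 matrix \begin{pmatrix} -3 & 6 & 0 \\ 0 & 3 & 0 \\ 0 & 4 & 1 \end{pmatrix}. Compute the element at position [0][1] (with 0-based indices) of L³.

54

Characteristic polynomial: t^3 - t^2 - 9t + 9 = (t - 3)(t - 1)(t + 3), so the eigenvalues are -3, 1, 3.
t=-3: eigenvector (1, 0, 0).
t=3: eigenvector (1, 1, 2).
t=1: eigenvector (0, 0, 1).
P = [[1, 1, 0], [0, 1, 0], [0, 2, 1]], D = diag(-3, 3, 1), P⁻¹ = [[1, -1, 0], [0, 1, 0], [0, -2, 1]].
L³ = P·diag(-27, 27, 1)·P⁻¹ = [[-27, 54, 0], [0, 27, 0], [0, 52, 1]].
The requested entry is 54.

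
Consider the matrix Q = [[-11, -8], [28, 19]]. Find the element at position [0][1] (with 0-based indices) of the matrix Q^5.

-11528

Characteristic polynomial: λ^2 - 8λ + 15 = (λ - 5)(λ - 3), so the eigenvalues are 3, 5.
λ=3: eigenvector (4, -7).
λ=5: eigenvector (-1, 2).
P = [[4, -1], [-7, 2]], D = diag(3, 5), P⁻¹ = [[2, 1], [7, 4]].
Q⁵ = P·diag(243, 3125)·P⁻¹ = [[-19931, -11528], [40348, 23299]].
The requested entry is -11528.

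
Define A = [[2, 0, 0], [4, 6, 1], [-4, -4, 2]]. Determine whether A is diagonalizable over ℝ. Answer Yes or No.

No

Characteristic polynomial: p(t) = t^3 - 10t^2 + 32t - 32 = (t - 4)^2(t - 2).
t = 4 has algebraic multiplicity 2; rank(A − 4I) = 2, so geometric multiplicity = 1.
Geometric multiplicity < algebraic multiplicity, so A is not diagonalizable.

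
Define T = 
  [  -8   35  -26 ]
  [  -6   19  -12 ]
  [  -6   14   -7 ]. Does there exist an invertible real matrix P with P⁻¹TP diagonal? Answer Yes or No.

Characteristic polynomial: p(r) = r^3 - 4r^2 - 7r + 10 = (r - 5)(r - 1)(r + 2).
All 3 eigenvalues are distinct, so T is diagonalizable.

Yes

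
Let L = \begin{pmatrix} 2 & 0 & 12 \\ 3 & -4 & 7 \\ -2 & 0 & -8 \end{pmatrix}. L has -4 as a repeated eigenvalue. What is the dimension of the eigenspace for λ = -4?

L + 4I = [[6, 0, 12], [3, 0, 7], [-2, 0, -4]].
This matrix has rank 2, so its null space has dimension 3 − 2 = 1.

1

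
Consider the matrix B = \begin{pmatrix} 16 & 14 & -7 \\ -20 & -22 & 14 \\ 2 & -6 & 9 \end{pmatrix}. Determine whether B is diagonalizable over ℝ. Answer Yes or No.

Characteristic polynomial: p(r) = r^3 - 3r^2 - 28r + 60 = (r - 6)(r - 2)(r + 5).
All 3 eigenvalues are distinct, so B is diagonalizable.

Yes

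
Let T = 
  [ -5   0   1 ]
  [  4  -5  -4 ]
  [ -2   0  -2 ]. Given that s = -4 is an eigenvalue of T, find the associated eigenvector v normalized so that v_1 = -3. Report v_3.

T + 4I = [[-1, 0, 1], [4, -1, -4], [-2, 0, 2]].
Solving (T + 4I)v = 0 gives the eigenspace spanned by (-3, 0, -3).
With v_1 = -3, v = (-3, 0, -3), so v_3 = -3.

-3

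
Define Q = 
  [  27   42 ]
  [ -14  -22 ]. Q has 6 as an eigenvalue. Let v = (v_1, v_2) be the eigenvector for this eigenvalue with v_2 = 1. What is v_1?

-2

Q − 6I = [[21, 42], [-14, -28]].
Solving (Q − 6I)v = 0 gives the eigenspace spanned by (-2, 1).
With v_2 = 1, v = (-2, 1), so v_1 = -2.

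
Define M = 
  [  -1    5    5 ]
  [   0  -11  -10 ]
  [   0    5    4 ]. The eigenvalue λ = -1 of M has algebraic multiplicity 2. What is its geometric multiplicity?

M + 1I = [[0, 5, 5], [0, -10, -10], [0, 5, 5]].
This matrix has rank 1, so its null space has dimension 3 − 1 = 2.

2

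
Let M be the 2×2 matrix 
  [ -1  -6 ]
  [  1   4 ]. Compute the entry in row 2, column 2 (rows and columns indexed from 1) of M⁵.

94

Characteristic polynomial: t^2 - 3t + 2 = (t - 2)(t - 1), so the eigenvalues are 1, 2.
t=2: eigenvector (-2, 1).
t=1: eigenvector (-3, 1).
P = [[-2, -3], [1, 1]], D = diag(2, 1), P⁻¹ = [[1, 3], [-1, -2]].
M⁵ = P·diag(32, 1)·P⁻¹ = [[-61, -186], [31, 94]].
The requested entry is 94.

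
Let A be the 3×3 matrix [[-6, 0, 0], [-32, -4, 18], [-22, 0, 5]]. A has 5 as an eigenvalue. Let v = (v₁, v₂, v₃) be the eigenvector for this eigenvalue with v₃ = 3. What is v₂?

A − 5I = [[-11, 0, 0], [-32, -9, 18], [-22, 0, 0]].
Solving (A − 5I)v = 0 gives the eigenspace spanned by (0, 6, 3).
With v₃ = 3, v = (0, 6, 3), so v₂ = 6.

6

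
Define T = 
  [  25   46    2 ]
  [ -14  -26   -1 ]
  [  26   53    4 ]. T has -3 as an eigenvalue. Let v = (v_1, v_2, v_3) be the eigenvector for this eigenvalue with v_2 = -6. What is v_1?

T + 3I = [[28, 46, 2], [-14, -23, -1], [26, 53, 7]].
Solving (T + 3I)v = 0 gives the eigenspace spanned by (9, -6, 12).
With v_2 = -6, v = (9, -6, 12), so v_1 = 9.

9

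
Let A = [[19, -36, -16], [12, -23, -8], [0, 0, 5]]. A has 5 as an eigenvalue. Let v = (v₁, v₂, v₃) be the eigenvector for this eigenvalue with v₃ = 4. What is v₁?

-16

A − 5I = [[14, -36, -16], [12, -28, -8], [0, 0, 0]].
Solving (A − 5I)v = 0 gives the eigenspace spanned by (-16, -8, 4).
With v₃ = 4, v = (-16, -8, 4), so v₁ = -16.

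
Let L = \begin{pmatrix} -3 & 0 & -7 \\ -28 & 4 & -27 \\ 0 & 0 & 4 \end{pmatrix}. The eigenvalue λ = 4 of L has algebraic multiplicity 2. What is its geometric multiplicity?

L − 4I = [[-7, 0, -7], [-28, 0, -27], [0, 0, 0]].
This matrix has rank 2, so its null space has dimension 3 − 2 = 1.

1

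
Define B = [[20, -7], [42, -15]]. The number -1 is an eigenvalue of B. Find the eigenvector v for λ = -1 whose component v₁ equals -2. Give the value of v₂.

B + 1I = [[21, -7], [42, -14]].
Solving (B + 1I)v = 0 gives the eigenspace spanned by (-2, -6).
With v₁ = -2, v = (-2, -6), so v₂ = -6.

-6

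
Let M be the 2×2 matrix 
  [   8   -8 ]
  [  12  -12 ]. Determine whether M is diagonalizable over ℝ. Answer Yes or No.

Yes

Characteristic polynomial: p(s) = s^2 + 4s = s(s + 4).
All 2 eigenvalues are distinct, so M is diagonalizable.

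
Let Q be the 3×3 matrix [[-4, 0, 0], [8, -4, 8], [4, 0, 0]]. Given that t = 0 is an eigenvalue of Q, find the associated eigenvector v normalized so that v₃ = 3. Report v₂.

6

Q = [[-4, 0, 0], [8, -4, 8], [4, 0, 0]].
Solving (Q)v = 0 gives the eigenspace spanned by (0, 6, 3).
With v₃ = 3, v = (0, 6, 3), so v₂ = 6.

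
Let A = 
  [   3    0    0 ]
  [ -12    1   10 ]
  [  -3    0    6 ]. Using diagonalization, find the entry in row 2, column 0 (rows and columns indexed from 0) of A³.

-189

Characteristic polynomial: μ^3 - 10μ^2 + 27μ - 18 = (μ - 6)(μ - 3)(μ - 1), so the eigenvalues are 1, 3, 6.
μ=1: eigenvector (0, 1, 0).
μ=3: eigenvector (1, -1, 1).
μ=6: eigenvector (0, 2, 1).
P = [[0, 1, 0], [1, -1, 2], [0, 1, 1]], D = diag(1, 3, 6), P⁻¹ = [[3, 1, -2], [1, 0, 0], [-1, 0, 1]].
A³ = P·diag(1, 27, 216)·P⁻¹ = [[27, 0, 0], [-456, 1, 430], [-189, 0, 216]].
The requested entry is -189.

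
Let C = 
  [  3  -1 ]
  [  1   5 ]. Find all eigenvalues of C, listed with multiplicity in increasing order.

4, 4

Characteristic polynomial: p(λ) = λ^2 - 8λ + 16 = (λ - 4)^2.
Roots (with multiplicity): 4, 4.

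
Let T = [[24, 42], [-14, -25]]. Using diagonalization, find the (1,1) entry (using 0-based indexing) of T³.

Characteristic polynomial: λ^2 + λ - 12 = (λ - 3)(λ + 4), so the eigenvalues are -4, 3.
λ=-4: eigenvector (-3, 2).
λ=3: eigenvector (2, -1).
P = [[-3, 2], [2, -1]], D = diag(-4, 3), P⁻¹ = [[1, 2], [2, 3]].
T³ = P·diag(-64, 27)·P⁻¹ = [[300, 546], [-182, -337]].
The requested entry is -337.

-337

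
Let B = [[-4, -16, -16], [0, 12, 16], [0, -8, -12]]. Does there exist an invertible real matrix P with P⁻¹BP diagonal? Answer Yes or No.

Yes

Characteristic polynomial: p(t) = t^3 + 4t^2 - 16t - 64 = (t - 4)(t + 4)^2.
t = -4 has algebraic multiplicity 2; rank(B + 4I) = 1, so geometric multiplicity = 2.
Every eigenvalue has geometric = algebraic multiplicity, so B is diagonalizable.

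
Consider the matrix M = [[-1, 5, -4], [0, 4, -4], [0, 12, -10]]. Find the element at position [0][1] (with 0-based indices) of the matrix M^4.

-705

Characteristic polynomial: μ^3 + 7μ^2 + 14μ + 8 = (μ + 1)(μ + 2)(μ + 4), so the eigenvalues are -4, -2, -1.
μ=-4: eigenvector (1, 1, 2).
μ=-1: eigenvector (-1, 0, 0).
μ=-2: eigenvector (-2, -2, -3).
P = [[1, -1, -2], [1, 0, -2], [2, 0, -3]], D = diag(-4, -1, -2), P⁻¹ = [[0, -3, 2], [-1, 1, 0], [0, -2, 1]].
M⁴ = P·diag(256, 1, 16)·P⁻¹ = [[1, -705, 480], [0, -704, 480], [0, -1440, 976]].
The requested entry is -705.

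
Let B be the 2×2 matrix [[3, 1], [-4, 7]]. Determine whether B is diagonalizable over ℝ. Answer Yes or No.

No

Characteristic polynomial: p(μ) = μ^2 - 10μ + 25 = (μ - 5)^2.
μ = 5 has algebraic multiplicity 2; rank(B − 5I) = 1, so geometric multiplicity = 1.
Geometric multiplicity < algebraic multiplicity, so B is not diagonalizable.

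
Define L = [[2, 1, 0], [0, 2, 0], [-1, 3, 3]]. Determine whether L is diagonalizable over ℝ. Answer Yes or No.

Characteristic polynomial: p(λ) = λ^3 - 7λ^2 + 16λ - 12 = (λ - 3)(λ - 2)^2.
λ = 2 has algebraic multiplicity 2; rank(L − 2I) = 2, so geometric multiplicity = 1.
Geometric multiplicity < algebraic multiplicity, so L is not diagonalizable.

No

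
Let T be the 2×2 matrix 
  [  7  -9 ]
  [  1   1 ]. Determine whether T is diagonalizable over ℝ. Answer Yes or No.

Characteristic polynomial: p(s) = s^2 - 8s + 16 = (s - 4)^2.
s = 4 has algebraic multiplicity 2; rank(T − 4I) = 1, so geometric multiplicity = 1.
Geometric multiplicity < algebraic multiplicity, so T is not diagonalizable.

No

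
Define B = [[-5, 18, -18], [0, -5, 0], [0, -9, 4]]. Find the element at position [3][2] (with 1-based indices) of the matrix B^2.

9

Characteristic polynomial: λ^3 + 6λ^2 - 15λ - 100 = (λ - 4)(λ + 5)^2, so the eigenvalues are -5, -5, 4.
λ=-5: eigenvector (1, 0, 0).
λ=-5: eigenvector (-1, 1, 1).
λ=4: eigenvector (-2, 0, 1).
P = [[1, -1, -2], [0, 1, 0], [0, 1, 1]], D = diag(-5, -5, 4), P⁻¹ = [[1, -1, 2], [0, 1, 0], [0, -1, 1]].
B² = P·diag(25, 25, 16)·P⁻¹ = [[25, -18, 18], [0, 25, 0], [0, 9, 16]].
The requested entry is 9.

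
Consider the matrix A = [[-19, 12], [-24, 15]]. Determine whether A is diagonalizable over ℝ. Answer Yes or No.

Yes

Characteristic polynomial: p(t) = t^2 + 4t + 3 = (t + 1)(t + 3).
All 2 eigenvalues are distinct, so A is diagonalizable.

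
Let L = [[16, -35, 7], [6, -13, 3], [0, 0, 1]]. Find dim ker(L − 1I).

1

L − 1I = [[15, -35, 7], [6, -14, 3], [0, 0, 0]].
This matrix has rank 2, so its null space has dimension 3 − 2 = 1.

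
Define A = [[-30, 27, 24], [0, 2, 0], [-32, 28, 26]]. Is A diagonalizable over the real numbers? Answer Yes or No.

Characteristic polynomial: p(μ) = μ^3 + 2μ^2 - 20μ + 24 = (μ - 2)^2(μ + 6).
μ = 2 has algebraic multiplicity 2; rank(A − 2I) = 2, so geometric multiplicity = 1.
Geometric multiplicity < algebraic multiplicity, so A is not diagonalizable.

No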